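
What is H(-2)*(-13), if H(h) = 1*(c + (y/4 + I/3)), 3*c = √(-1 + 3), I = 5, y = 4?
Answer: -104/3 - 13*√2/3 ≈ -40.795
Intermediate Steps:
c = √2/3 (c = √(-1 + 3)/3 = √2/3 ≈ 0.47140)
H(h) = 8/3 + √2/3 (H(h) = 1*(√2/3 + (4/4 + 5/3)) = 1*(√2/3 + (4*(¼) + 5*(⅓))) = 1*(√2/3 + (1 + 5/3)) = 1*(√2/3 + 8/3) = 1*(8/3 + √2/3) = 8/3 + √2/3)
H(-2)*(-13) = (8/3 + √2/3)*(-13) = -104/3 - 13*√2/3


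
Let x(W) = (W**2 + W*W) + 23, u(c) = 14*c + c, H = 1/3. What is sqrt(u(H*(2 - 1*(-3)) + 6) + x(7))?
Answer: 2*sqrt(59) ≈ 15.362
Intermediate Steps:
H = 1/3 ≈ 0.33333
u(c) = 15*c
x(W) = 23 + 2*W**2 (x(W) = (W**2 + W**2) + 23 = 2*W**2 + 23 = 23 + 2*W**2)
sqrt(u(H*(2 - 1*(-3)) + 6) + x(7)) = sqrt(15*((2 - 1*(-3))/3 + 6) + (23 + 2*7**2)) = sqrt(15*((2 + 3)/3 + 6) + (23 + 2*49)) = sqrt(15*((1/3)*5 + 6) + (23 + 98)) = sqrt(15*(5/3 + 6) + 121) = sqrt(15*(23/3) + 121) = sqrt(115 + 121) = sqrt(236) = 2*sqrt(59)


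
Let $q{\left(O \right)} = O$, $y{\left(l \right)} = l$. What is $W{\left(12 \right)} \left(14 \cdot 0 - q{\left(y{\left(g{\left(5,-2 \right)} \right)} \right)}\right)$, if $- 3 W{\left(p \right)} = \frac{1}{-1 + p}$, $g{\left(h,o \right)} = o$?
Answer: $- \frac{2}{33} \approx -0.060606$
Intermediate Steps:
$W{\left(p \right)} = - \frac{1}{3 \left(-1 + p\right)}$
$W{\left(12 \right)} \left(14 \cdot 0 - q{\left(y{\left(g{\left(5,-2 \right)} \right)} \right)}\right) = - \frac{1}{-3 + 3 \cdot 12} \left(14 \cdot 0 - -2\right) = - \frac{1}{-3 + 36} \left(0 + 2\right) = - \frac{1}{33} \cdot 2 = \left(-1\right) \frac{1}{33} \cdot 2 = \left(- \frac{1}{33}\right) 2 = - \frac{2}{33}$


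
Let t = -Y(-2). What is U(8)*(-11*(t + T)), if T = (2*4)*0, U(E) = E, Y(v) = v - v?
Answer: 0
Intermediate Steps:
Y(v) = 0
T = 0 (T = 8*0 = 0)
t = 0 (t = -1*0 = 0)
U(8)*(-11*(t + T)) = 8*(-11*(0 + 0)) = 8*(-11*0) = 8*0 = 0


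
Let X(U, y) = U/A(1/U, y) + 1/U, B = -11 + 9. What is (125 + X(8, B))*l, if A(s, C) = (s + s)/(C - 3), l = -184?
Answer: 6417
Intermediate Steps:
A(s, C) = 2*s/(-3 + C) (A(s, C) = (2*s)/(-3 + C) = 2*s/(-3 + C))
B = -2
X(U, y) = 1/U + U²*(-3 + y)/2 (X(U, y) = U/((2/(U*(-3 + y)))) + 1/U = U*(U*(-3 + y)/2) + 1/U = U²*(-3 + y)/2 + 1/U = 1/U + U²*(-3 + y)/2)
(125 + X(8, B))*l = (125 + (½)*(2 + 8³*(-3 - 2))/8)*(-184) = (125 + (½)*(⅛)*(2 + 512*(-5)))*(-184) = (125 + (½)*(⅛)*(2 - 2560))*(-184) = (125 + (½)*(⅛)*(-2558))*(-184) = (125 - 1279/8)*(-184) = -279/8*(-184) = 6417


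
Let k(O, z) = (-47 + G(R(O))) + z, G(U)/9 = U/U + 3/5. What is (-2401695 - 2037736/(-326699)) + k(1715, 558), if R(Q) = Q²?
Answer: -3922288347072/1633495 ≈ -2.4012e+6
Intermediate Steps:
G(U) = 72/5 (G(U) = 9*(U/U + 3/5) = 9*(1 + 3*(⅕)) = 9*(1 + ⅗) = 9*(8/5) = 72/5)
k(O, z) = -163/5 + z (k(O, z) = (-47 + 72/5) + z = -163/5 + z)
(-2401695 - 2037736/(-326699)) + k(1715, 558) = (-2401695 - 2037736/(-326699)) + (-163/5 + 558) = (-2401695 - 2037736*(-1/326699)) + 2627/5 = (-2401695 + 2037736/326699) + 2627/5 = -784629317069/326699 + 2627/5 = -3922288347072/1633495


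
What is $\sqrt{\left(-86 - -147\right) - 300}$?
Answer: $i \sqrt{239} \approx 15.46 i$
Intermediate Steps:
$\sqrt{\left(-86 - -147\right) - 300} = \sqrt{\left(-86 + 147\right) - 300} = \sqrt{61 - 300} = \sqrt{-239} = i \sqrt{239}$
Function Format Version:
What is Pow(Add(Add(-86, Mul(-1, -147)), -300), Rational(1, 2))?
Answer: Mul(I, Pow(239, Rational(1, 2))) ≈ Mul(15.460, I)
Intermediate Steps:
Pow(Add(Add(-86, Mul(-1, -147)), -300), Rational(1, 2)) = Pow(Add(Add(-86, 147), -300), Rational(1, 2)) = Pow(Add(61, -300), Rational(1, 2)) = Pow(-239, Rational(1, 2)) = Mul(I, Pow(239, Rational(1, 2)))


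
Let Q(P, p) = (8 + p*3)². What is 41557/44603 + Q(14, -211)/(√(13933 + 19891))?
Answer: 41557/44603 + 390625*√2114/8456 ≈ 2124.9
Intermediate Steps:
Q(P, p) = (8 + 3*p)²
41557/44603 + Q(14, -211)/(√(13933 + 19891)) = 41557/44603 + (8 + 3*(-211))²/(√(13933 + 19891)) = 41557*(1/44603) + (8 - 633)²/(√33824) = 41557/44603 + (-625)²/((4*√2114)) = 41557/44603 + 390625*(√2114/8456) = 41557/44603 + 390625*√2114/8456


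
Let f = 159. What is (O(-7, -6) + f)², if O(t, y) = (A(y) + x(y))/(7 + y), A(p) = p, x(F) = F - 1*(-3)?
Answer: 22500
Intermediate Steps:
x(F) = 3 + F (x(F) = F + 3 = 3 + F)
O(t, y) = (3 + 2*y)/(7 + y) (O(t, y) = (y + (3 + y))/(7 + y) = (3 + 2*y)/(7 + y))
(O(-7, -6) + f)² = ((3 + 2*(-6))/(7 - 6) + 159)² = ((3 - 12)/1 + 159)² = (1*(-9) + 159)² = (-9 + 159)² = 150² = 22500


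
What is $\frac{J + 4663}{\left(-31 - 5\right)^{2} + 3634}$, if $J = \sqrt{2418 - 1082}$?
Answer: $\frac{4663}{4930} + \frac{\sqrt{334}}{2465} \approx 0.95326$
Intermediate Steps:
$J = 2 \sqrt{334}$ ($J = \sqrt{1336} = 2 \sqrt{334} \approx 36.551$)
$\frac{J + 4663}{\left(-31 - 5\right)^{2} + 3634} = \frac{2 \sqrt{334} + 4663}{\left(-31 - 5\right)^{2} + 3634} = \frac{4663 + 2 \sqrt{334}}{\left(-36\right)^{2} + 3634} = \frac{4663 + 2 \sqrt{334}}{1296 + 3634} = \frac{4663 + 2 \sqrt{334}}{4930} = \left(4663 + 2 \sqrt{334}\right) \frac{1}{4930} = \frac{4663}{4930} + \frac{\sqrt{334}}{2465}$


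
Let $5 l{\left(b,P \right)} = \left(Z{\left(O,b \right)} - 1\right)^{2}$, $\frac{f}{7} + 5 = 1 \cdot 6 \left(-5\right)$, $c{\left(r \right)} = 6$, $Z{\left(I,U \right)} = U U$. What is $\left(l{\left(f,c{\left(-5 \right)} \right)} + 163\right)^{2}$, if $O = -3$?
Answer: $\frac{12980754317614094881}{25} \approx 5.1923 \cdot 10^{17}$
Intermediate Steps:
$Z{\left(I,U \right)} = U^{2}$
$f = -245$ ($f = -35 + 7 \cdot 1 \cdot 6 \left(-5\right) = -35 + 7 \cdot 6 \left(-5\right) = -35 + 7 \left(-30\right) = -35 - 210 = -245$)
$l{\left(b,P \right)} = \frac{\left(-1 + b^{2}\right)^{2}}{5}$ ($l{\left(b,P \right)} = \frac{\left(b^{2} - 1\right)^{2}}{5} = \frac{\left(-1 + b^{2}\right)^{2}}{5}$)
$\left(l{\left(f,c{\left(-5 \right)} \right)} + 163\right)^{2} = \left(\frac{\left(-1 + \left(-245\right)^{2}\right)^{2}}{5} + 163\right)^{2} = \left(\frac{\left(-1 + 60025\right)^{2}}{5} + 163\right)^{2} = \left(\frac{60024^{2}}{5} + 163\right)^{2} = \left(\frac{1}{5} \cdot 3602880576 + 163\right)^{2} = \left(\frac{3602880576}{5} + 163\right)^{2} = \left(\frac{3602881391}{5}\right)^{2} = \frac{12980754317614094881}{25}$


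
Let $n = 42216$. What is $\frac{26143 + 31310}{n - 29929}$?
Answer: $\frac{5223}{1117} \approx 4.6759$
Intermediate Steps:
$\frac{26143 + 31310}{n - 29929} = \frac{26143 + 31310}{42216 - 29929} = \frac{57453}{42216 - 29929} = \frac{57453}{12287} = 57453 \cdot \frac{1}{12287} = \frac{5223}{1117}$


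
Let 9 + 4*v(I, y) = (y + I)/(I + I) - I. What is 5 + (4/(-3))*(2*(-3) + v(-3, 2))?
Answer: 269/18 ≈ 14.944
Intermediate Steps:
v(I, y) = -9/4 - I/4 + (I + y)/(8*I) (v(I, y) = -9/4 + ((y + I)/(I + I) - I)/4 = -9/4 + ((I + y)/((2*I)) - I)/4 = -9/4 + ((I + y)*(1/(2*I)) - I)/4 = -9/4 + ((I + y)/(2*I) - I)/4 = -9/4 + (-I + (I + y)/(2*I))/4 = -9/4 + (-I/4 + (I + y)/(8*I)) = -9/4 - I/4 + (I + y)/(8*I))
5 + (4/(-3))*(2*(-3) + v(-3, 2)) = 5 + (4/(-3))*(2*(-3) + (⅛)*(2 - 1*(-3)*(17 + 2*(-3)))/(-3)) = 5 + (4*(-⅓))*(-6 + (⅛)*(-⅓)*(2 - 1*(-3)*(17 - 6))) = 5 - 4*(-6 + (⅛)*(-⅓)*(2 - 1*(-3)*11))/3 = 5 - 4*(-6 + (⅛)*(-⅓)*(2 + 33))/3 = 5 - 4*(-6 + (⅛)*(-⅓)*35)/3 = 5 - 4*(-6 - 35/24)/3 = 5 - 4/3*(-179/24) = 5 + 179/18 = 269/18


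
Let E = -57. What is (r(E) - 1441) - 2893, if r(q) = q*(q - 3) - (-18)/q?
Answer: -17372/19 ≈ -914.32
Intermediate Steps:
r(q) = 18/q + q*(-3 + q) (r(q) = q*(-3 + q) + 18/q = 18/q + q*(-3 + q))
(r(E) - 1441) - 2893 = ((18 + (-57)**2*(-3 - 57))/(-57) - 1441) - 2893 = (-(18 + 3249*(-60))/57 - 1441) - 2893 = (-(18 - 194940)/57 - 1441) - 2893 = (-1/57*(-194922) - 1441) - 2893 = (64974/19 - 1441) - 2893 = 37595/19 - 2893 = -17372/19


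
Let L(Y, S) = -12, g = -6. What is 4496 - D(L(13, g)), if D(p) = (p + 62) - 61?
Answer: 4507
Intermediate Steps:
D(p) = 1 + p (D(p) = (62 + p) - 61 = 1 + p)
4496 - D(L(13, g)) = 4496 - (1 - 12) = 4496 - 1*(-11) = 4496 + 11 = 4507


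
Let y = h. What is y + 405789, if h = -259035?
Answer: 146754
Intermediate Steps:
y = -259035
y + 405789 = -259035 + 405789 = 146754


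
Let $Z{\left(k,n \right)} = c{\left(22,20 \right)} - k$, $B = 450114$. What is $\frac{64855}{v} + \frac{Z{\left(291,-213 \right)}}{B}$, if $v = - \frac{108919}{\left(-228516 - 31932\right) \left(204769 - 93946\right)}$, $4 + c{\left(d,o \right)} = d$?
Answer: $\frac{2360199412302376549}{137327638} \approx 1.7187 \cdot 10^{10}$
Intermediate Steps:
$c{\left(d,o \right)} = -4 + d$
$v = \frac{6407}{1697860512}$ ($v = - \frac{108919}{\left(-260448\right) \left(204769 - 93946\right)} = - \frac{108919}{\left(-260448\right) 110823} = - \frac{108919}{-28863628704} = \left(-108919\right) \left(- \frac{1}{28863628704}\right) = \frac{6407}{1697860512} \approx 3.7736 \cdot 10^{-6}$)
$Z{\left(k,n \right)} = 18 - k$ ($Z{\left(k,n \right)} = \left(-4 + 22\right) - k = 18 - k$)
$\frac{64855}{v} + \frac{Z{\left(291,-213 \right)}}{B} = \frac{64855}{\frac{6407}{1697860512}} + \frac{18 - 291}{450114} = 64855 \cdot \frac{1697860512}{6407} + \left(18 - 291\right) \frac{1}{450114} = \frac{110114743505760}{6407} - \frac{13}{21434} = \frac{2360199412302376549}{137327638}$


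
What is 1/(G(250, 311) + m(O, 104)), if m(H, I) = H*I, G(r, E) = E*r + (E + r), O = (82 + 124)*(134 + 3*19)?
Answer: 1/4170295 ≈ 2.3979e-7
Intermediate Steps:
O = 39346 (O = 206*(134 + 57) = 206*191 = 39346)
G(r, E) = E + r + E*r
1/(G(250, 311) + m(O, 104)) = 1/((311 + 250 + 311*250) + 39346*104) = 1/((311 + 250 + 77750) + 4091984) = 1/(78311 + 4091984) = 1/4170295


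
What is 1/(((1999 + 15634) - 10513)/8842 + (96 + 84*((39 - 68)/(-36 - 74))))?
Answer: 243155/28923458 ≈ 0.0084068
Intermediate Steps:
1/(((1999 + 15634) - 10513)/8842 + (96 + 84*((39 - 68)/(-36 - 74)))) = 1/((17633 - 10513)*(1/8842) + (96 + 84*(-29/(-110)))) = 1/(7120*(1/8842) + (96 + 84*(-29*(-1/110)))) = 1/(3560/4421 + (96 + 84*(29/110))) = 1/(3560/4421 + (96 + 1218/55)) = 1/(3560/4421 + 6498/55) = 1/(28923458/243155) = 243155/28923458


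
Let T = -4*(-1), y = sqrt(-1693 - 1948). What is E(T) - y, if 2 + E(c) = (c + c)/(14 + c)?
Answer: -14/9 - I*sqrt(3641) ≈ -1.5556 - 60.341*I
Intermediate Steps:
y = I*sqrt(3641) (y = sqrt(-3641) = I*sqrt(3641) ≈ 60.341*I)
T = 4
E(c) = -2 + 2*c/(14 + c) (E(c) = -2 + (c + c)/(14 + c) = -2 + (2*c)/(14 + c) = -2 + 2*c/(14 + c))
E(T) - y = -28/(14 + 4) - I*sqrt(3641) = -28/18 - I*sqrt(3641) = -28*1/18 - I*sqrt(3641) = -14/9 - I*sqrt(3641)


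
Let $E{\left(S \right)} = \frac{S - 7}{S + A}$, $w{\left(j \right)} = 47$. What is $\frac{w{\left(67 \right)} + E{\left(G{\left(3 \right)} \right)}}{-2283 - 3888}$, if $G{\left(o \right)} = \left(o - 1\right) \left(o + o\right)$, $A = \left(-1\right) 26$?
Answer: $- \frac{653}{86394} \approx -0.0075584$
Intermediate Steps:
$A = -26$
$G{\left(o \right)} = 2 o \left(-1 + o\right)$ ($G{\left(o \right)} = \left(-1 + o\right) 2 o = 2 o \left(-1 + o\right)$)
$E{\left(S \right)} = \frac{-7 + S}{-26 + S}$ ($E{\left(S \right)} = \frac{S - 7}{S - 26} = \frac{-7 + S}{-26 + S}$)
$\frac{w{\left(67 \right)} + E{\left(G{\left(3 \right)} \right)}}{-2283 - 3888} = \frac{47 + \frac{-7 + 2 \cdot 3 \left(-1 + 3\right)}{-26 + 2 \cdot 3 \left(-1 + 3\right)}}{-2283 - 3888} = \frac{47 + \frac{-7 + 2 \cdot 3 \cdot 2}{-26 + 2 \cdot 3 \cdot 2}}{-6171} = \left(47 + \frac{-7 + 12}{-26 + 12}\right) \left(- \frac{1}{6171}\right) = \left(47 + \frac{1}{-14} \cdot 5\right) \left(- \frac{1}{6171}\right) = \left(47 - \frac{5}{14}\right) \left(- \frac{1}{6171}\right) = \frac{653}{14} \left(- \frac{1}{6171}\right) = - \frac{653}{86394}$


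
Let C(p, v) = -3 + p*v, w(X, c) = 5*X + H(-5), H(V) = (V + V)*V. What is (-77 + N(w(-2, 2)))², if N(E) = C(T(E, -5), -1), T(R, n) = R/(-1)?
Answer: 1600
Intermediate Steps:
H(V) = 2*V² (H(V) = (2*V)*V = 2*V²)
w(X, c) = 50 + 5*X (w(X, c) = 5*X + 2*(-5)² = 5*X + 2*25 = 5*X + 50 = 50 + 5*X)
T(R, n) = -R (T(R, n) = R*(-1) = -R)
N(E) = -3 + E (N(E) = -3 - E*(-1) = -3 + E)
(-77 + N(w(-2, 2)))² = (-77 + (-3 + (50 + 5*(-2))))² = (-77 + (-3 + (50 - 10)))² = (-77 + (-3 + 40))² = (-77 + 37)² = (-40)² = 1600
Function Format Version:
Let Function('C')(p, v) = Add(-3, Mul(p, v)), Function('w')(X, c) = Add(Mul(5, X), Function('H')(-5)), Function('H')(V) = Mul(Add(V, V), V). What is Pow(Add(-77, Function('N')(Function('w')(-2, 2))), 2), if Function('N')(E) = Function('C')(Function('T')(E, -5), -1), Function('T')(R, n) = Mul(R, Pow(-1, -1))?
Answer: 1600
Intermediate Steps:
Function('H')(V) = Mul(2, Pow(V, 2)) (Function('H')(V) = Mul(Mul(2, V), V) = Mul(2, Pow(V, 2)))
Function('w')(X, c) = Add(50, Mul(5, X)) (Function('w')(X, c) = Add(Mul(5, X), Mul(2, Pow(-5, 2))) = Add(Mul(5, X), Mul(2, 25)) = Add(Mul(5, X), 50) = Add(50, Mul(5, X)))
Function('T')(R, n) = Mul(-1, R) (Function('T')(R, n) = Mul(R, -1) = Mul(-1, R))
Function('N')(E) = Add(-3, E) (Function('N')(E) = Add(-3, Mul(Mul(-1, E), -1)) = Add(-3, E))
Pow(Add(-77, Function('N')(Function('w')(-2, 2))), 2) = Pow(Add(-77, Add(-3, Add(50, Mul(5, -2)))), 2) = Pow(Add(-77, Add(-3, Add(50, -10))), 2) = Pow(Add(-77, Add(-3, 40)), 2) = Pow(Add(-77, 37), 2) = Pow(-40, 2) = 1600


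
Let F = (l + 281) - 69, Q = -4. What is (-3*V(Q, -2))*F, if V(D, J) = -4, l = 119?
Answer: 3972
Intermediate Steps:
F = 331 (F = (119 + 281) - 69 = 400 - 69 = 331)
(-3*V(Q, -2))*F = -3*(-4)*331 = 12*331 = 3972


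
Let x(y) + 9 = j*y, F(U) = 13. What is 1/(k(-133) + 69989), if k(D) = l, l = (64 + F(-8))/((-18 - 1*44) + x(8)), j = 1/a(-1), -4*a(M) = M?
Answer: 39/2729494 ≈ 1.4288e-5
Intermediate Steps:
a(M) = -M/4
j = 4 (j = 1/(-1/4*(-1)) = 1/(1/4) = 4)
x(y) = -9 + 4*y
l = -77/39 (l = (64 + 13)/((-18 - 1*44) + (-9 + 4*8)) = 77/((-18 - 44) + (-9 + 32)) = 77/(-62 + 23) = 77/(-39) = 77*(-1/39) = -77/39 ≈ -1.9744)
k(D) = -77/39
1/(k(-133) + 69989) = 1/(-77/39 + 69989) = 1/(2729494/39) = 39/2729494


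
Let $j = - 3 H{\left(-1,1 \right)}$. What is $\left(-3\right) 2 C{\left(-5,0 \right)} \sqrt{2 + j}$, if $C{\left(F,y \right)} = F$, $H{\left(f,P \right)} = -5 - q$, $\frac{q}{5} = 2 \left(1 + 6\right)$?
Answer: $30 \sqrt{227} \approx 452.0$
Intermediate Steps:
$q = 70$ ($q = 5 \cdot 2 \left(1 + 6\right) = 5 \cdot 2 \cdot 7 = 5 \cdot 14 = 70$)
$H{\left(f,P \right)} = -75$ ($H{\left(f,P \right)} = -5 - 70 = -75$)
$j = 225$ ($j = \left(-3\right) \left(-75\right) = 225$)
$\left(-3\right) 2 C{\left(-5,0 \right)} \sqrt{2 + j} = \left(-3\right) 2 \left(-5\right) \sqrt{2 + 225} = \left(-6\right) \left(-5\right) \sqrt{227} = 30 \sqrt{227}$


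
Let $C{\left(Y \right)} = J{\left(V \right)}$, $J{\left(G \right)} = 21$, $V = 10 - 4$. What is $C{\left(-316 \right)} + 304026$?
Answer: $304047$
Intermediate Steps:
$V = 6$
$C{\left(Y \right)} = 21$
$C{\left(-316 \right)} + 304026 = 21 + 304026 = 304047$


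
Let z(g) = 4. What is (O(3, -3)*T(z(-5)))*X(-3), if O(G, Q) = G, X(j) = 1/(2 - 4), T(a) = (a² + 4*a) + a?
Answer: -54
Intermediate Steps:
T(a) = a² + 5*a
X(j) = -½ (X(j) = 1/(-2) = -½)
(O(3, -3)*T(z(-5)))*X(-3) = (3*(4*(5 + 4)))*(-½) = (3*(4*9))*(-½) = (3*36)*(-½) = 108*(-½) = -54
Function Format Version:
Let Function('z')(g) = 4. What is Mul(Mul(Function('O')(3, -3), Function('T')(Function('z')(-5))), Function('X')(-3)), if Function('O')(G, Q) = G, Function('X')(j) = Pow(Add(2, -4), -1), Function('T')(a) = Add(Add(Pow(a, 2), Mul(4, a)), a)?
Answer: -54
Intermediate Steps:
Function('T')(a) = Add(Pow(a, 2), Mul(5, a))
Function('X')(j) = Rational(-1, 2) (Function('X')(j) = Pow(-2, -1) = Rational(-1, 2))
Mul(Mul(Function('O')(3, -3), Function('T')(Function('z')(-5))), Function('X')(-3)) = Mul(Mul(3, Mul(4, Add(5, 4))), Rational(-1, 2)) = Mul(Mul(3, Mul(4, 9)), Rational(-1, 2)) = Mul(Mul(3, 36), Rational(-1, 2)) = Mul(108, Rational(-1, 2)) = -54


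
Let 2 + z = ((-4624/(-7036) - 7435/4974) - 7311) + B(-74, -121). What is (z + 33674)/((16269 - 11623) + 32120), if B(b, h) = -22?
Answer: 230439588953/321675513756 ≈ 0.71637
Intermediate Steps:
z = -64183194331/8749266 (z = -2 + (((-4624/(-7036) - 7435/4974) - 7311) - 22) = -2 + (((-4624*(-1/7036) - 7435*1/4974) - 7311) - 22) = -2 + (((1156/1759 - 7435/4974) - 7311) - 22) = -2 + ((-7328221/8749266 - 7311) - 22) = -2 + (-63973211947/8749266 - 22) = -2 - 64165695799/8749266 = -64183194331/8749266 ≈ -7335.8)
(z + 33674)/((16269 - 11623) + 32120) = (-64183194331/8749266 + 33674)/((16269 - 11623) + 32120) = 230439588953/(8749266*(4646 + 32120)) = (230439588953/8749266)/36766 = (230439588953/8749266)*(1/36766) = 230439588953/321675513756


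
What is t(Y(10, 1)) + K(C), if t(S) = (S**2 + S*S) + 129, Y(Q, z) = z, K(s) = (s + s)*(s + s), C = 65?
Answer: 17031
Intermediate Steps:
K(s) = 4*s**2 (K(s) = (2*s)*(2*s) = 4*s**2)
t(S) = 129 + 2*S**2 (t(S) = (S**2 + S**2) + 129 = 2*S**2 + 129 = 129 + 2*S**2)
t(Y(10, 1)) + K(C) = (129 + 2*1**2) + 4*65**2 = (129 + 2*1) + 4*4225 = (129 + 2) + 16900 = 131 + 16900 = 17031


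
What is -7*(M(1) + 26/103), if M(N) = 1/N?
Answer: -903/103 ≈ -8.7670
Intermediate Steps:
-7*(M(1) + 26/103) = -7*(1/1 + 26/103) = -7*(1 + 26*(1/103)) = -7*(1 + 26/103) = -7*129/103 = -903/103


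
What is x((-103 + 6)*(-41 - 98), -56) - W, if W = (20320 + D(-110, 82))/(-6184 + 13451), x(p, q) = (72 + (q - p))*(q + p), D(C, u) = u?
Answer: -1314029199605/7267 ≈ -1.8082e+8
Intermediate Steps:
x(p, q) = (p + q)*(72 + q - p) (x(p, q) = (72 + q - p)*(p + q) = (p + q)*(72 + q - p))
W = 20402/7267 (W = (20320 + 82)/(-6184 + 13451) = 20402/7267 ≈ 2.8075)
x((-103 + 6)*(-41 - 98), -56) - W = ((-56)² - ((-103 + 6)*(-41 - 98))² + 72*((-103 + 6)*(-41 - 98)) + 72*(-56)) - 1*20402/7267 = (3136 - (-97*(-139))² + 72*(-97*(-139)) - 4032) - 20402/7267 = (3136 - 1*13483² + 72*13483 - 4032) - 20402/7267 = (3136 - 1*181791289 + 970776 - 4032) - 20402/7267 = (3136 - 181791289 + 970776 - 4032) - 20402/7267 = -180821409 - 20402/7267 = -1314029199605/7267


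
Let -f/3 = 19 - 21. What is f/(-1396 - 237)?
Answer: -6/1633 ≈ -0.0036742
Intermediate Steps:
f = 6 (f = -3*(19 - 21) = -3*(-2) = 6)
f/(-1396 - 237) = 6/(-1396 - 237) = 6/(-1633) = 6*(-1/1633) = -6/1633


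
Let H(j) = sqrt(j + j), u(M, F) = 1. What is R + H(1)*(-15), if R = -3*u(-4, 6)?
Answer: -3 - 15*sqrt(2) ≈ -24.213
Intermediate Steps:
H(j) = sqrt(2)*sqrt(j) (H(j) = sqrt(2*j) = sqrt(2)*sqrt(j))
R = -3 (R = -3*1 = -3)
R + H(1)*(-15) = -3 + (sqrt(2)*sqrt(1))*(-15) = -3 + (sqrt(2)*1)*(-15) = -3 + sqrt(2)*(-15) = -3 - 15*sqrt(2)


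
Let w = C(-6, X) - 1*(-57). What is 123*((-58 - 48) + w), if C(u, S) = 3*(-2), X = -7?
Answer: -6765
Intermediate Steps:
C(u, S) = -6
w = 51 (w = -6 - 1*(-57) = -6 + 57 = 51)
123*((-58 - 48) + w) = 123*((-58 - 48) + 51) = 123*(-106 + 51) = 123*(-55) = -6765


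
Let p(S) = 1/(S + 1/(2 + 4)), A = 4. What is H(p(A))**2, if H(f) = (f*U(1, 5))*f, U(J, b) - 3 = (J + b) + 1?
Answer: 5184/15625 ≈ 0.33178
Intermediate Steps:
U(J, b) = 4 + J + b (U(J, b) = 3 + ((J + b) + 1) = 3 + (1 + J + b) = 4 + J + b)
p(S) = 1/(1/6 + S) (p(S) = 1/(S + 1/6) = 1/(1/6 + S))
H(f) = 10*f**2 (H(f) = (f*(4 + 1 + 5))*f = (f*10)*f = (10*f)*f = 10*f**2)
H(p(A))**2 = (10*(6/(1 + 6*4))**2)**2 = (10*(6/(1 + 24))**2)**2 = (10*(6/25)**2)**2 = (10*(36/625))**2 = (72/125)**2 = 5184/15625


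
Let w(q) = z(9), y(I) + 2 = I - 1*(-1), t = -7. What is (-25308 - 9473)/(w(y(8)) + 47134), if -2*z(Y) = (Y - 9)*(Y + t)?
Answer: -34781/47134 ≈ -0.73792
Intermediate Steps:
z(Y) = -(-9 + Y)*(-7 + Y)/2 (z(Y) = -(Y - 9)*(Y - 7)/2 = -(-9 + Y)*(-7 + Y)/2)
y(I) = -1 + I (y(I) = -2 + (I - 1*(-1)) = -2 + (I + 1) = -2 + (1 + I) = -1 + I)
w(q) = 0 (w(q) = -63/2 + 8*9 - ½*9² = -63/2 + 72 - ½*81 = -63/2 + 72 - 81/2 = 0)
(-25308 - 9473)/(w(y(8)) + 47134) = (-25308 - 9473)/(0 + 47134) = -34781/47134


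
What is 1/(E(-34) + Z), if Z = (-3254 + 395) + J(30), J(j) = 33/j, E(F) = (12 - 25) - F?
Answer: -10/28369 ≈ -0.00035250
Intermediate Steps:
E(F) = -13 - F
Z = -28579/10 (Z = (-3254 + 395) + 33/30 = -2859 + 33*(1/30) = -2859 + 11/10 = -28579/10 ≈ -2857.9)
1/(E(-34) + Z) = 1/((-13 - 1*(-34)) - 28579/10) = 1/((-13 + 34) - 28579/10) = 1/(21 - 28579/10) = 1/(-28369/10) = -10/28369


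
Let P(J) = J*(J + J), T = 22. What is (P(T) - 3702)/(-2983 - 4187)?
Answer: 1367/3585 ≈ 0.38131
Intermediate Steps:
P(J) = 2*J**2 (P(J) = J*(2*J) = 2*J**2)
(P(T) - 3702)/(-2983 - 4187) = (2*22**2 - 3702)/(-2983 - 4187) = (2*484 - 3702)/(-7170) = (968 - 3702)*(-1/7170) = -2734*(-1/7170) = 1367/3585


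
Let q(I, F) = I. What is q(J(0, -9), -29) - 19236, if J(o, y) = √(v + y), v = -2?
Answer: -19236 + I*√11 ≈ -19236.0 + 3.3166*I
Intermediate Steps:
J(o, y) = √(-2 + y)
q(J(0, -9), -29) - 19236 = √(-2 - 9) - 19236 = √(-11) - 19236 = I*√11 - 19236 = -19236 + I*√11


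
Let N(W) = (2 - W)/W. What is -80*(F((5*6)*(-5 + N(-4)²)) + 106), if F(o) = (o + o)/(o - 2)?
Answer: -1459520/169 ≈ -8636.2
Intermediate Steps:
N(W) = (2 - W)/W
F(o) = 2*o/(-2 + o) (F(o) = (2*o)/(-2 + o) = 2*o/(-2 + o))
-80*(F((5*6)*(-5 + N(-4)²)) + 106) = -80*(2*((5*6)*(-5 + ((2 - 1*(-4))/(-4))²))/(-2 + (5*6)*(-5 + ((2 - 1*(-4))/(-4))²)) + 106) = -80*(2*(30*(-5 + (-(2 + 4)/4)²))/(-2 + 30*(-5 + (-(2 + 4)/4)²)) + 106) = -80*(2*(30*(-5 + (-¼*6)²))/(-2 + 30*(-5 + (-¼*6)²)) + 106) = -80*(2*(30*(-5 + (-3/2)²))/(-2 + 30*(-5 + (-3/2)²)) + 106) = -80*(2*(30*(-5 + 9/4))/(-2 + 30*(-5 + 9/4)) + 106) = -80*(2*(30*(-11/4))/(-2 + 30*(-11/4)) + 106) = -80*(2*(-165/2)/(-2 - 165/2) + 106) = -80*(2*(-165/2)/(-169/2) + 106) = -80*(2*(-165/2)*(-2/169) + 106) = -80*(330/169 + 106) = -80*18244/169 = -1459520/169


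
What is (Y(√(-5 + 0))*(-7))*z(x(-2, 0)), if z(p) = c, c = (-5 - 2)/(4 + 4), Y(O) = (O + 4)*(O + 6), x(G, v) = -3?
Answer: 931/8 + 245*I*√5/4 ≈ 116.38 + 136.96*I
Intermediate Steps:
Y(O) = (4 + O)*(6 + O)
c = -7/8 ≈ -0.87500
z(p) = -7/8
(Y(√(-5 + 0))*(-7))*z(x(-2, 0)) = ((24 + (√(-5 + 0))² + 10*√(-5 + 0))*(-7))*(-7/8) = ((24 + (√(-5))² + 10*√(-5))*(-7))*(-7/8) = ((24 + (I*√5)² + 10*(I*√5))*(-7))*(-7/8) = ((24 - 5 + 10*I*√5)*(-7))*(-7/8) = ((19 + 10*I*√5)*(-7))*(-7/8) = (-133 - 70*I*√5)*(-7/8) = 931/8 + 245*I*√5/4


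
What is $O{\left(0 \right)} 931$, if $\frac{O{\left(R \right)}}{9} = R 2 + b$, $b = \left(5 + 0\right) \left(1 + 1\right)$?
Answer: $83790$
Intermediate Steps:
$b = 10$ ($b = 5 \cdot 2 = 10$)
$O{\left(R \right)} = 90 + 18 R$ ($O{\left(R \right)} = 9 \left(R 2 + 10\right) = 9 \left(2 R + 10\right) = 9 \left(10 + 2 R\right) = 90 + 18 R$)
$O{\left(0 \right)} 931 = \left(90 + 18 \cdot 0\right) 931 = \left(90 + 0\right) 931 = 90 \cdot 931 = 83790$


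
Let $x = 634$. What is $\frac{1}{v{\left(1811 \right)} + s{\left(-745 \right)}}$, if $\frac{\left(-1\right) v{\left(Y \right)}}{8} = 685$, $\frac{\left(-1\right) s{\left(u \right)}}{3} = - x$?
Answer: $- \frac{1}{3578} \approx -0.00027949$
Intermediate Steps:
$s{\left(u \right)} = 1902$ ($s{\left(u \right)} = - 3 \left(\left(-1\right) 634\right) = \left(-3\right) \left(-634\right) = 1902$)
$v{\left(Y \right)} = -5480$ ($v{\left(Y \right)} = \left(-8\right) 685 = -5480$)
$\frac{1}{v{\left(1811 \right)} + s{\left(-745 \right)}} = \frac{1}{-5480 + 1902} = \frac{1}{-3578} = - \frac{1}{3578}$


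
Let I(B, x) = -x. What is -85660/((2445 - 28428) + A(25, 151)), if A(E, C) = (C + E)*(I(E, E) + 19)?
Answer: 85660/27039 ≈ 3.1680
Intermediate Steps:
A(E, C) = (19 - E)*(C + E) (A(E, C) = (C + E)*(-E + 19) = (C + E)*(19 - E) = (19 - E)*(C + E))
-85660/((2445 - 28428) + A(25, 151)) = -85660/((2445 - 28428) + (-1*25² + 19*151 + 19*25 - 1*151*25)) = -85660/(-25983 + (-1*625 + 2869 + 475 - 3775)) = -85660/(-25983 + (-625 + 2869 + 475 - 3775)) = -85660/(-25983 - 1056) = -85660/(-27039) = -85660*(-1/27039) = 85660/27039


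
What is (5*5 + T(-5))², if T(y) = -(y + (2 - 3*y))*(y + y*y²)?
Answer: 2512225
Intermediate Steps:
T(y) = -(2 - 2*y)*(y + y³)
(5*5 + T(-5))² = (5*5 + 2*(-5)*(-1 - 5 + (-5)³ - 1*(-5)²))² = (25 + 2*(-5)*(-1 - 5 - 125 - 1*25))² = (25 + 2*(-5)*(-1 - 5 - 125 - 25))² = (25 + 2*(-5)*(-156))² = (25 + 1560)² = 1585² = 2512225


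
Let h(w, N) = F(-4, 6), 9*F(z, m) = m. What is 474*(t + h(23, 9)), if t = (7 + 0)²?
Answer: 23542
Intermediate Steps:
F(z, m) = m/9
h(w, N) = ⅔ (h(w, N) = (⅑)*6 = ⅔)
t = 49 (t = 7² = 49)
474*(t + h(23, 9)) = 474*(49 + ⅔) = 474*(149/3) = 23542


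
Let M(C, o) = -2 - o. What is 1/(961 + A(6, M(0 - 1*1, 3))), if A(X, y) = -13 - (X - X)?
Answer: 1/948 ≈ 0.0010549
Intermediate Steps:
A(X, y) = -13 (A(X, y) = -13 - 1*0 = -13 + 0 = -13)
1/(961 + A(6, M(0 - 1*1, 3))) = 1/(961 - 13) = 1/948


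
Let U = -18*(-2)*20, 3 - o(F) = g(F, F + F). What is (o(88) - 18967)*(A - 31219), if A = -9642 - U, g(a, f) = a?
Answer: 792201212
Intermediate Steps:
o(F) = 3 - F
U = 720 (U = 36*20 = 720)
A = -10362 (A = -9642 - 1*720 = -9642 - 720 = -10362)
(o(88) - 18967)*(A - 31219) = ((3 - 1*88) - 18967)*(-10362 - 31219) = ((3 - 88) - 18967)*(-41581) = (-85 - 18967)*(-41581) = -19052*(-41581) = 792201212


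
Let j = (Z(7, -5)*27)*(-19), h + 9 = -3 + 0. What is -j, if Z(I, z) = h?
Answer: -6156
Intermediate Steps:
h = -12 (h = -9 + (-3 + 0) = -9 - 3 = -12)
Z(I, z) = -12
j = 6156 (j = -12*27*(-19) = -324*(-19) = 6156)
-j = -1*6156 = -6156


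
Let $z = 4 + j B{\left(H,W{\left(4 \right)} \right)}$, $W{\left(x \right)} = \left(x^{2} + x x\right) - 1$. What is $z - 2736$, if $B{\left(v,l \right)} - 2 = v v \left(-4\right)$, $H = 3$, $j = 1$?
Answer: $-2766$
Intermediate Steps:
$W{\left(x \right)} = -1 + 2 x^{2}$ ($W{\left(x \right)} = \left(x^{2} + x^{2}\right) - 1 = 2 x^{2} - 1 = -1 + 2 x^{2}$)
$B{\left(v,l \right)} = 2 - 4 v^{2}$ ($B{\left(v,l \right)} = 2 + v v \left(-4\right) = 2 + v^{2} \left(-4\right) = 2 - 4 v^{2}$)
$z = -30$ ($z = 4 + 1 \left(2 - 4 \cdot 3^{2}\right) = 4 + 1 \left(2 - 36\right) = 4 + 1 \left(-34\right) = 4 - 34 = -30$)
$z - 2736 = -30 - 2736 = -2766$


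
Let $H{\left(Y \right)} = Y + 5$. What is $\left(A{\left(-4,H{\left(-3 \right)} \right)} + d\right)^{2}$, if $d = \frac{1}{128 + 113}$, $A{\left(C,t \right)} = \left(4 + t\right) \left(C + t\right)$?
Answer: $\frac{8357881}{58081} \approx 143.9$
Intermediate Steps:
$H{\left(Y \right)} = 5 + Y$
$d = \frac{1}{241} \approx 0.0041494$
$\left(A{\left(-4,H{\left(-3 \right)} \right)} + d\right)^{2} = \left(\left(\left(5 - 3\right)^{2} + 4 \left(-4\right) + 4 \left(5 - 3\right) - 4 \left(5 - 3\right)\right) + \frac{1}{241}\right)^{2} = \left(\left(2^{2} - 16 + 4 \cdot 2 - 8\right) + \frac{1}{241}\right)^{2} = \left(\left(4 - 16 + 8 - 8\right) + \frac{1}{241}\right)^{2} = \left(-12 + \frac{1}{241}\right)^{2} = \left(- \frac{2891}{241}\right)^{2} = \frac{8357881}{58081}$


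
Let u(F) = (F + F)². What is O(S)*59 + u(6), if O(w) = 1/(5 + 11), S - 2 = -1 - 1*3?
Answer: 2363/16 ≈ 147.69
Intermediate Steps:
S = -2 (S = 2 + (-1 - 1*3) = 2 + (-1 - 3) = 2 - 4 = -2)
O(w) = 1/16
u(F) = 4*F² (u(F) = (2*F)² = 4*F²)
O(S)*59 + u(6) = (1/16)*59 + 4*6² = 59/16 + 4*36 = 59/16 + 144 = 2363/16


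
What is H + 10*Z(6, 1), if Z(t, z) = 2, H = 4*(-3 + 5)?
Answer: 28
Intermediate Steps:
H = 8 (H = 4*2 = 8)
H + 10*Z(6, 1) = 8 + 10*2 = 8 + 20 = 28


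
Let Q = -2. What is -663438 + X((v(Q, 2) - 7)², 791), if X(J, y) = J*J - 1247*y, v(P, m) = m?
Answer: -1649190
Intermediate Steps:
X(J, y) = J² - 1247*y
-663438 + X((v(Q, 2) - 7)², 791) = -663438 + (((2 - 7)²)² - 1247*791) = -663438 + (((-5)²)² - 986377) = -663438 + (25² - 986377) = -663438 + (625 - 986377) = -663438 - 985752 = -1649190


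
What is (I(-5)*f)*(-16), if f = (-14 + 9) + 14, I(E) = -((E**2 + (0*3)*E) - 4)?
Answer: 3024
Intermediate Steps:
I(E) = 4 - E**2 (I(E) = -((E**2 + 0*E) - 4) = -((E**2 + 0) - 4) = -(E**2 - 4) = -(-4 + E**2) = 4 - E**2)
f = 9 (f = -5 + 14 = 9)
(I(-5)*f)*(-16) = ((4 - 1*(-5)**2)*9)*(-16) = ((4 - 1*25)*9)*(-16) = ((4 - 25)*9)*(-16) = -21*9*(-16) = -189*(-16) = 3024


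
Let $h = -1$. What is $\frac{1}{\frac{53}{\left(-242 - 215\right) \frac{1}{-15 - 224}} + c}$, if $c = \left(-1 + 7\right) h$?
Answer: $\frac{457}{9925} \approx 0.046045$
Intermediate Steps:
$c = -6$ ($c = \left(-1 + 7\right) \left(-1\right) = 6 \left(-1\right) = -6$)
$\frac{1}{\frac{53}{\left(-242 - 215\right) \frac{1}{-15 - 224}} + c} = \frac{1}{\frac{53}{\left(-242 - 215\right) \frac{1}{-15 - 224}} - 6} = \frac{1}{\frac{53}{\left(-457\right) \frac{1}{-239}} - 6} = \frac{1}{\frac{53}{\left(-457\right) \left(- \frac{1}{239}\right)} - 6} = \frac{1}{\frac{53}{\frac{457}{239}} - 6} = \frac{1}{53 \cdot \frac{239}{457} - 6} = \frac{1}{\frac{12667}{457} - 6} = \frac{1}{\frac{9925}{457}} = \frac{457}{9925}$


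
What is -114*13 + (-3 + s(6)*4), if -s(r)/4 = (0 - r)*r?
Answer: -909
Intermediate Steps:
s(r) = 4*r² (s(r) = -4*(0 - r)*r = -4*(-r)*r = -(-4)*r² = 4*r²)
-114*13 + (-3 + s(6)*4) = -114*13 + (-3 + (4*6²)*4) = -1482 + (-3 + (4*36)*4) = -1482 + (-3 + 144*4) = -1482 + (-3 + 576) = -1482 + 573 = -909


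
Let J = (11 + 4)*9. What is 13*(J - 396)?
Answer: -3393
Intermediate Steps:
J = 135 (J = 15*9 = 135)
13*(J - 396) = 13*(135 - 396) = 13*(-261) = -3393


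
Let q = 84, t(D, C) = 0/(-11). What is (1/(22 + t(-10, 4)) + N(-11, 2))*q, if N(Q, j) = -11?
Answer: -10122/11 ≈ -920.18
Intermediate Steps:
t(D, C) = 0 (t(D, C) = 0*(-1/11) = 0)
(1/(22 + t(-10, 4)) + N(-11, 2))*q = (1/(22 + 0) - 11)*84 = (1/22 - 11)*84 = -241/22*84 = -10122/11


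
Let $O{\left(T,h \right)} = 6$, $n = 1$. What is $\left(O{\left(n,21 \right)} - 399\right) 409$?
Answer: $-160737$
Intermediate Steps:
$\left(O{\left(n,21 \right)} - 399\right) 409 = \left(6 - 399\right) 409 = \left(-393\right) 409 = -160737$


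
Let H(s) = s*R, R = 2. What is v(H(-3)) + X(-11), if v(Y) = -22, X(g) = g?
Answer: -33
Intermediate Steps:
H(s) = 2*s (H(s) = s*2 = 2*s)
v(H(-3)) + X(-11) = -22 - 11 = -33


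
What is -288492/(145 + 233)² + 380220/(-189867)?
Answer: -3030624029/753582123 ≈ -4.0216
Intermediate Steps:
-288492/(145 + 233)² + 380220/(-189867) = -288492/(378²) + 380220*(-1/189867) = -288492/142884 - 126740/63289 = -288492*1/142884 - 126740/63289 = -24041/11907 - 126740/63289 = -3030624029/753582123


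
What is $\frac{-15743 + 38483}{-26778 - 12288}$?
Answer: $- \frac{3790}{6511} \approx -0.58209$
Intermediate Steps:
$\frac{-15743 + 38483}{-26778 - 12288} = \frac{22740}{-39066} = 22740 \left(- \frac{1}{39066}\right) = - \frac{3790}{6511}$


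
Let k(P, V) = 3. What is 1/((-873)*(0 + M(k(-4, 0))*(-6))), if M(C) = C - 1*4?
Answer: -1/5238 ≈ -0.00019091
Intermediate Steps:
M(C) = -4 + C (M(C) = C - 4 = -4 + C)
1/((-873)*(0 + M(k(-4, 0))*(-6))) = 1/((-873)*(0 + (-4 + 3)*(-6))) = -1/(873*(0 - 1*(-6))) = -1/(873*(0 + 6)) = -1/873/6 = -1/873*⅙ = -1/5238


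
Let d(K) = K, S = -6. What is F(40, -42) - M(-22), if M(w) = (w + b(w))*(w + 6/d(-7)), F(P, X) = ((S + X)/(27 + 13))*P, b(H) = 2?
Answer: -3536/7 ≈ -505.14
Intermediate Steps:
F(P, X) = P*(-3/20 + X/40) (F(P, X) = ((-6 + X)/(27 + 13))*P = ((-6 + X)/40)*P = ((-6 + X)*(1/40))*P = (-3/20 + X/40)*P = P*(-3/20 + X/40))
M(w) = (2 + w)*(-6/7 + w) (M(w) = (w + 2)*(w + 6/(-7)) = (2 + w)*(w + 6*(-⅐)) = (2 + w)*(w - 6/7) = (2 + w)*(-6/7 + w))
F(40, -42) - M(-22) = (1/40)*40*(-6 - 42) - (-12/7 + (-22)² + (8/7)*(-22)) = (1/40)*40*(-48) - (-12/7 + 484 - 176/7) = -48 - 1*3200/7 = -48 - 3200/7 = -3536/7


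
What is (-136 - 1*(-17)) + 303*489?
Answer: 148048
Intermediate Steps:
(-136 - 1*(-17)) + 303*489 = (-136 + 17) + 148167 = -119 + 148167 = 148048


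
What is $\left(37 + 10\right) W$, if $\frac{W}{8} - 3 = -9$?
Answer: $-2256$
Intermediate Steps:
$W = -48$ ($W = 24 + 8 \left(-9\right) = 24 - 72 = -48$)
$\left(37 + 10\right) W = \left(37 + 10\right) \left(-48\right) = 47 \left(-48\right) = -2256$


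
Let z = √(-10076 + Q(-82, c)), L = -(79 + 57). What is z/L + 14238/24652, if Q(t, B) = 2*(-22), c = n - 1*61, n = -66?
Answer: 7119/12326 - I*√2530/68 ≈ 0.57756 - 0.73969*I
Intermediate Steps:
L = -136 (L = -1*136 = -136)
c = -127 (c = -66 - 1*61 = -66 - 61 = -127)
Q(t, B) = -44
z = 2*I*√2530 (z = √(-10076 - 44) = √(-10120) = 2*I*√2530 ≈ 100.6*I)
z/L + 14238/24652 = (2*I*√2530)/(-136) + 14238/24652 = (2*I*√2530)*(-1/136) + 14238*(1/24652) = -I*√2530/68 + 7119/12326 = 7119/12326 - I*√2530/68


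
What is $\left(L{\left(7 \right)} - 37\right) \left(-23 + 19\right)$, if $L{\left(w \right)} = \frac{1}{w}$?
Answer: $\frac{1032}{7} \approx 147.43$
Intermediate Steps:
$\left(L{\left(7 \right)} - 37\right) \left(-23 + 19\right) = \left(\frac{1}{7} - 37\right) \left(-23 + 19\right) = \left(\frac{1}{7} - 37\right) \left(-4\right) = \left(- \frac{258}{7}\right) \left(-4\right) = \frac{1032}{7}$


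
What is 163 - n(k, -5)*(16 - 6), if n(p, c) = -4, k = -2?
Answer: 203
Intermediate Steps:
163 - n(k, -5)*(16 - 6) = 163 - (-4)*(16 - 6) = 163 - (-4)*10 = 163 - 1*(-40) = 163 + 40 = 203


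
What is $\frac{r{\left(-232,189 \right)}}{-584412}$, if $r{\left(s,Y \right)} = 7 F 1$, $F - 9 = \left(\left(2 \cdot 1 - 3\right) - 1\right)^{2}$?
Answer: $- \frac{91}{584412} \approx -0.00015571$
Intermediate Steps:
$F = 13$ ($F = 9 + \left(\left(2 \cdot 1 - 3\right) - 1\right)^{2} = 9 + \left(\left(2 - 3\right) - 1\right)^{2} = 9 + \left(-1 - 1\right)^{2} = 9 + \left(-2\right)^{2} = 9 + 4 = 13$)
$r{\left(s,Y \right)} = 91$ ($r{\left(s,Y \right)} = 7 \cdot 13 \cdot 1 = 91 \cdot 1 = 91$)
$\frac{r{\left(-232,189 \right)}}{-584412} = \frac{91}{-584412} = 91 \left(- \frac{1}{584412}\right) = - \frac{91}{584412}$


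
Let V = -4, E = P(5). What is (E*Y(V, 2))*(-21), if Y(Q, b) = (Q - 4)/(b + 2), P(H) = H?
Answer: 210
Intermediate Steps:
E = 5
Y(Q, b) = (-4 + Q)/(2 + b)
(E*Y(V, 2))*(-21) = (5*((-4 - 4)/(2 + 2)))*(-21) = (5*(-8/4))*(-21) = (5*((¼)*(-8)))*(-21) = (5*(-2))*(-21) = -10*(-21) = 210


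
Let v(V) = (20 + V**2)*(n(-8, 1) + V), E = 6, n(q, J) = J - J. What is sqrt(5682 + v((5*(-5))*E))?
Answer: 3*I*sqrt(374702) ≈ 1836.4*I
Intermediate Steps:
n(q, J) = 0
v(V) = V*(20 + V**2) (v(V) = (20 + V**2)*(0 + V) = (20 + V**2)*V = V*(20 + V**2))
sqrt(5682 + v((5*(-5))*E)) = sqrt(5682 + ((5*(-5))*6)*(20 + ((5*(-5))*6)**2)) = sqrt(5682 + (-25*6)*(20 + (-25*6)**2)) = sqrt(5682 - 150*(20 + (-150)**2)) = sqrt(5682 - 150*(20 + 22500)) = sqrt(5682 - 150*22520) = sqrt(5682 - 3378000) = sqrt(-3372318) = 3*I*sqrt(374702)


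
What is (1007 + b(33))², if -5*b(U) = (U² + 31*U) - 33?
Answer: 8737936/25 ≈ 3.4952e+5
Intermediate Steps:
b(U) = 33/5 - 31*U/5 - U²/5 (b(U) = -((U² + 31*U) - 33)/5 = -(-33 + U² + 31*U)/5 = 33/5 - 31*U/5 - U²/5)
(1007 + b(33))² = (1007 + (33/5 - 31/5*33 - ⅕*33²))² = (1007 + (33/5 - 1023/5 - ⅕*1089))² = (1007 + (33/5 - 1023/5 - 1089/5))² = (1007 - 2079/5)² = (2956/5)² = 8737936/25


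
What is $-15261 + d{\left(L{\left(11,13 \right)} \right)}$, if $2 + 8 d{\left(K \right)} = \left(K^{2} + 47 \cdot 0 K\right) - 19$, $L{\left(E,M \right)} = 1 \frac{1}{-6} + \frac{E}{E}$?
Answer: $- \frac{4395899}{288} \approx -15264.0$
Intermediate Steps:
$L{\left(E,M \right)} = \frac{5}{6}$ ($L{\left(E,M \right)} = 1 \left(- \frac{1}{6}\right) + 1 = - \frac{1}{6} + 1 = \frac{5}{6}$)
$d{\left(K \right)} = - \frac{21}{8} + \frac{K^{2}}{8}$ ($d{\left(K \right)} = - \frac{1}{4} + \frac{\left(K^{2} + 47 \cdot 0 K\right) - 19}{8} = - \frac{1}{4} + \frac{\left(K^{2} + 0 K\right) - 19}{8} = - \frac{1}{4} + \frac{\left(K^{2} + 0\right) - 19}{8} = - \frac{1}{4} + \frac{K^{2} - 19}{8} = - \frac{1}{4} + \frac{-19 + K^{2}}{8} = - \frac{1}{4} + \left(- \frac{19}{8} + \frac{K^{2}}{8}\right) = - \frac{21}{8} + \frac{K^{2}}{8}$)
$-15261 + d{\left(L{\left(11,13 \right)} \right)} = -15261 - \left(\frac{21}{8} - \frac{\left(\frac{5}{6}\right)^{2}}{8}\right) = -15261 + \left(- \frac{21}{8} + \frac{1}{8} \cdot \frac{25}{36}\right) = -15261 + \left(- \frac{21}{8} + \frac{25}{288}\right) = -15261 - \frac{731}{288} = - \frac{4395899}{288}$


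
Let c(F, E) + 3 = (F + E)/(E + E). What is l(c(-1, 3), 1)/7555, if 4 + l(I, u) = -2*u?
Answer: -6/7555 ≈ -0.00079418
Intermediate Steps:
c(F, E) = -3 + (E + F)/(2*E) (c(F, E) = -3 + (F + E)/(E + E) = -3 + (E + F)/((2*E)) = -3 + (E + F)*(1/(2*E)) = -3 + (E + F)/(2*E))
l(I, u) = -4 - 2*u
l(c(-1, 3), 1)/7555 = (-4 - 2*1)/7555 = (-4 - 2)*(1/7555) = -6*1/7555 = -6/7555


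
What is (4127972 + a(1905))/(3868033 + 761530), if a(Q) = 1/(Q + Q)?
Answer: 15727573321/17638635030 ≈ 0.89165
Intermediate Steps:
a(Q) = 1/(2*Q)
(4127972 + a(1905))/(3868033 + 761530) = (4127972 + (1/2)/1905)/(3868033 + 761530) = (4127972 + (1/2)*(1/1905))/4629563 = (4127972 + 1/3810)*(1/4629563) = (15727573321/3810)*(1/4629563) = 15727573321/17638635030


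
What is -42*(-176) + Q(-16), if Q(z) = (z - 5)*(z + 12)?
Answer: 7476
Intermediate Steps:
Q(z) = (-5 + z)*(12 + z)
-42*(-176) + Q(-16) = -42*(-176) + (-60 + (-16)**2 + 7*(-16)) = 7392 + (-60 + 256 - 112) = 7392 + 84 = 7476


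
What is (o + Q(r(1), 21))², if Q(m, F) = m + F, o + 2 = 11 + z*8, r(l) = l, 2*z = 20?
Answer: 12321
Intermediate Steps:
z = 10 (z = (½)*20 = 10)
o = 89 (o = -2 + (11 + 10*8) = -2 + (11 + 80) = -2 + 91 = 89)
Q(m, F) = F + m
(o + Q(r(1), 21))² = (89 + (21 + 1))² = (89 + 22)² = 111² = 12321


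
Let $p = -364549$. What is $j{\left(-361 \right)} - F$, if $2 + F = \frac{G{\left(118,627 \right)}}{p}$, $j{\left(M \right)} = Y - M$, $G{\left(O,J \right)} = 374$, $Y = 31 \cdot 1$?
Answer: $\frac{143632680}{364549} \approx 394.0$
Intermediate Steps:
$Y = 31$
$j{\left(M \right)} = 31 - M$
$F = - \frac{729472}{364549}$ ($F = -2 + \frac{374}{-364549} = -2 + 374 \left(- \frac{1}{364549}\right) = -2 - \frac{374}{364549} = - \frac{729472}{364549} \approx -2.001$)
$j{\left(-361 \right)} - F = \left(31 - -361\right) - - \frac{729472}{364549} = \left(31 + 361\right) + \frac{729472}{364549} = 392 + \frac{729472}{364549} = \frac{143632680}{364549}$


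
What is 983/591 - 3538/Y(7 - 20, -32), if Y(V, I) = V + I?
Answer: 711731/8865 ≈ 80.286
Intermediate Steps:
Y(V, I) = I + V
983/591 - 3538/Y(7 - 20, -32) = 983/591 - 3538/(-32 + (7 - 20)) = 983*(1/591) - 3538/(-32 - 13) = 983/591 - 3538/(-45) = 983/591 - 3538*(-1/45) = 983/591 + 3538/45 = 711731/8865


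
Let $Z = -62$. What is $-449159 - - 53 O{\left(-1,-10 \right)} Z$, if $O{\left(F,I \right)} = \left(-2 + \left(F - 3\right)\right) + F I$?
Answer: $-462303$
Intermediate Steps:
$O{\left(F,I \right)} = -5 + F + F I$ ($O{\left(F,I \right)} = \left(-2 + \left(-3 + F\right)\right) + F I = \left(-5 + F\right) + F I = -5 + F + F I$)
$-449159 - - 53 O{\left(-1,-10 \right)} Z = -449159 - - 53 \left(-5 - 1 - -10\right) \left(-62\right) = -449159 - - 53 \left(-5 - 1 + 10\right) \left(-62\right) = -449159 - \left(-53\right) 4 \left(-62\right) = -449159 - \left(-212\right) \left(-62\right) = -449159 - 13144 = -462303$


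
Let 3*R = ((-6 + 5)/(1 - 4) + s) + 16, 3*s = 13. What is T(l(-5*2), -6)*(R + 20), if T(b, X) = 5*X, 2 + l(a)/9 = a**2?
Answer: -2420/3 ≈ -806.67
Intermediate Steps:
s = 13/3 (s = (1/3)*13 = 13/3 ≈ 4.3333)
R = 62/9 (R = (((-6 + 5)/(1 - 4) + 13/3) + 16)/3 = ((-1/(-3) + 13/3) + 16)/3 = ((-1*(-1/3) + 13/3) + 16)/3 = ((1/3 + 13/3) + 16)/3 = (14/3 + 16)/3 = (1/3)*(62/3) = 62/9 ≈ 6.8889)
l(a) = -18 + 9*a**2
T(l(-5*2), -6)*(R + 20) = (5*(-6))*(62/9 + 20) = -30*242/9 = -2420/3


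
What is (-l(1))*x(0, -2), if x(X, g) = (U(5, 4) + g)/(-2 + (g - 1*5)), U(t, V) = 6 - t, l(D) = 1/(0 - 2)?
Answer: 1/18 ≈ 0.055556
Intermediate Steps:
l(D) = -1/2 (l(D) = 1/(-2) = -1/2)
x(X, g) = (1 + g)/(-7 + g) (x(X, g) = ((6 - 1*5) + g)/(-2 + (g - 1*5)) = ((6 - 5) + g)/(-2 + (g - 5)) = (1 + g)/(-2 + (-5 + g)) = (1 + g)/(-7 + g))
(-l(1))*x(0, -2) = (-1*(-1/2))*((1 - 2)/(-7 - 2)) = (-1/(-9))/2 = (-1/9*(-1))/2 = (1/2)*(1/9) = 1/18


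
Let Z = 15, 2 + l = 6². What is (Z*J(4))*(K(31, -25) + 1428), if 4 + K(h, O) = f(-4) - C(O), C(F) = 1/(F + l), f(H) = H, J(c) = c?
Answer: 255580/3 ≈ 85193.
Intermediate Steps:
l = 34 (l = -2 + 6² = -2 + 36 = 34)
C(F) = 1/(34 + F) (C(F) = 1/(F + 34) = 1/(34 + F))
K(h, O) = -8 - 1/(34 + O) (K(h, O) = -4 + (-4 - 1/(34 + O)) = -8 - 1/(34 + O))
(Z*J(4))*(K(31, -25) + 1428) = (15*4)*((-273 - 8*(-25))/(34 - 25) + 1428) = 60*((-273 + 200)/9 + 1428) = 60*((⅑)*(-73) + 1428) = 60*(-73/9 + 1428) = 60*(12779/9) = 255580/3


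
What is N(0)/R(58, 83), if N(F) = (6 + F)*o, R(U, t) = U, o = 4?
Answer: 12/29 ≈ 0.41379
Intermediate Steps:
N(F) = 24 + 4*F (N(F) = (6 + F)*4 = 24 + 4*F)
N(0)/R(58, 83) = (24 + 4*0)/58 = (24 + 0)*(1/58) = 24*(1/58) = 12/29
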